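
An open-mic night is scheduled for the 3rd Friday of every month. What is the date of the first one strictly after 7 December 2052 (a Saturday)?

20 December 2052

December 2052 starts on a Sunday; its first Friday is the 6th, so the 3rd Friday is the 20th — 20 December 2052.
20 December 2052 is after 7 December 2052, so that is the next one.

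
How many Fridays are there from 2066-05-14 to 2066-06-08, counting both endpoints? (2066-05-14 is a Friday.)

2066-05-14 is a Friday; the first Friday on or after it is 2066-05-14.
From 2066-05-14 to 2066-06-08: 17 + 8 = 25 days (rest of May, June).
25 ÷ 7 = 3 full weeks with remainder 4, so 3 more Fridays after the first → 4.

4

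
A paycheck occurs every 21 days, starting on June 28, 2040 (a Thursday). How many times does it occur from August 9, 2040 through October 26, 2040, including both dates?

Occurrences land 21·i days after June 28, 2040 for i = 0, 1, 2, …
August 9, 2040 is 42 days after the start; 42 ÷ 21 = 2 remainder 0. First occurrence in the window: #3 on August 9, 2040 (2×21 = 42 days in).
October 26, 2040 is 120 days after the start; 120 ÷ 21 = 5 remainder 15. Last occurrence in the window: #6 on October 11, 2040.
Occurrences #3 through #6: 4 in total.

4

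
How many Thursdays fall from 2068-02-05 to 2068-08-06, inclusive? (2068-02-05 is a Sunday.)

26

2068-02-05 is a Sunday; the first Thursday on or after it is 2068-02-09 (4 days later).
From 2068-02-09 to 2068-08-06: 20 + 31 + 30 + 31 + 30 + 31 + 6 = 179 days (rest of February, March, April, May, June, July, August).
179 ÷ 7 = 25 full weeks with remainder 4, so 25 more Thursdays after the first → 26.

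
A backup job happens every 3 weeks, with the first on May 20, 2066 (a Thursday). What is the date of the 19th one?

June 2, 2067

The 19th occurrence is 18 intervals after the first: 18 × 21 = 378 days after May 20, 2066.
May has 31 days — 11 days to the end of May leaves 367.
June has 30 days (337 left).
July has 31 days (306 left).
August has 31 days (275 left).
September has 30 days (245 left).
October has 31 days (214 left).
November has 30 days (184 left).
December has 31 days (153 left).
January has 31 days (122 left).
February has 28 days (94 left).
March has 31 days (63 left).
April has 30 days (33 left).
May has 31 days (2 left).
2 days into June → June 2, 2067.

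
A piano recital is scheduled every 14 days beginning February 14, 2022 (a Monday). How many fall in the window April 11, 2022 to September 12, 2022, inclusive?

12

Occurrences land 14·i days after February 14, 2022 for i = 0, 1, 2, …
April 11, 2022 is 56 days after the start; 56 ÷ 14 = 4 remainder 0. First occurrence in the window: #5 on April 11, 2022 (4×14 = 56 days in).
September 12, 2022 is 210 days after the start; 210 ÷ 14 = 15 remainder 0. Last occurrence in the window: #16 on September 12, 2022.
Occurrences #5 through #16: 12 in total.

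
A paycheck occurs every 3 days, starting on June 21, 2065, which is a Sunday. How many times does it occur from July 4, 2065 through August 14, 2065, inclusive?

Occurrences land 3·i days after June 21, 2065 for i = 0, 1, 2, …
July 4, 2065 is 13 days after the start; 13 ÷ 3 = 4 remainder 1; since the remainder is 1, round up to i = 5. First occurrence in the window: #6 on July 6, 2065 (5×3 = 15 days in).
August 14, 2065 is 54 days after the start; 54 ÷ 3 = 18 remainder 0. Last occurrence in the window: #19 on August 14, 2065.
Occurrences #6 through #19: 14 in total.

14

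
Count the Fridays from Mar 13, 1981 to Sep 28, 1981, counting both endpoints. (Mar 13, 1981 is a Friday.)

Mar 13, 1981 is a Friday; the first Friday on or after it is Mar 13, 1981.
From Mar 13, 1981 to Sep 28, 1981: 18 + 30 + 31 + 30 + 31 + 31 + 28 = 199 days (rest of Mar, Apr, May, Jun, Jul, Aug, Sep).
199 ÷ 7 = 28 full weeks with remainder 3, so 28 more Fridays after the first → 29.

29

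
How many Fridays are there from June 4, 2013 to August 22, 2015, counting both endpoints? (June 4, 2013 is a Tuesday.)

June 4, 2013 is a Tuesday; the first Friday on or after it is June 7, 2013 (3 days later).
From June 7, 2013 to August 22, 2015: 207 + 365 + 234 = 806 days (rest of 2013, 2014, to August 22, 2015 in 2015).
806 ÷ 7 = 115 full weeks with remainder 1, so 115 more Fridays after the first → 116.

116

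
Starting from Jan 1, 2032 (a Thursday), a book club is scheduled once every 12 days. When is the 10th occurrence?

The 10th occurrence is 9 intervals after the first: 9 × 12 = 108 days after Jan 1, 2032.
Jan has 31 days — 30 days to the end of Jan leaves 78.
Feb has 29 days (49 left).
Mar has 31 days (18 left).
18 days into Apr → Apr 18, 2032.

Apr 18, 2032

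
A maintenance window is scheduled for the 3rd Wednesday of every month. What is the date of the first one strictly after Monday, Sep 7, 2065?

Sep 16, 2065

Sep 2065 starts on a Tuesday; its first Wednesday is the 2nd, so the 3rd Wednesday is the 16th — Sep 16, 2065.
Sep 16, 2065 is after Sep 7, 2065, so that is the next one.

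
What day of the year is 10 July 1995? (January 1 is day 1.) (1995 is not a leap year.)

191

Days in months before July: 31 + 28 + 31 + 30 + 31 + 30 = 181.
Plus 10 days into July → day 191.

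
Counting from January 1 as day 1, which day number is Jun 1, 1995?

Days in months before Jun: 31 + 28 + 31 + 30 + 31 = 151.
Plus 1 day into Jun → day 152.

152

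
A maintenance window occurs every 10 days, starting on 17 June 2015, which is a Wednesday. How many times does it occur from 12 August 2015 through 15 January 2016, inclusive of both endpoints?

Occurrences land 10·i days after 17 June 2015 for i = 0, 1, 2, …
12 August 2015 is 56 days after the start; 56 ÷ 10 = 5 remainder 6; since the remainder is 6, round up to i = 6. First occurrence in the window: #7 on 16 August 2015 (6×10 = 60 days in).
15 January 2016 is 212 days after the start; 212 ÷ 10 = 21 remainder 2. Last occurrence in the window: #22 on 13 January 2016.
Occurrences #7 through #22: 16 in total.

16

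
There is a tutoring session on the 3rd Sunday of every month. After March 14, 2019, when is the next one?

March 2019 starts on a Friday; its first Sunday is the 3rd, so the 3rd Sunday is the 17th — March 17, 2019.
March 17, 2019 is after March 14, 2019, so that is the next one.

March 17, 2019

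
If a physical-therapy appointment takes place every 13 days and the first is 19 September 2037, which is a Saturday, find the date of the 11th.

The 11th occurrence is 10 intervals after the first: 10 × 13 = 130 days after 19 September 2037.
September has 30 days — 11 days to the end of September leaves 119.
October has 31 days (88 left).
November has 30 days (58 left).
December has 31 days (27 left).
27 days into January → 27 January 2038.

27 January 2038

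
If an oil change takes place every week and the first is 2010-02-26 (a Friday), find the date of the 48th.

The 48th occurrence is 47 intervals after the first: 47 × 7 = 329 days after 2010-02-26.
February has 28 days — 2 days to the end of February leaves 327.
March has 31 days (296 left).
April has 30 days (266 left).
May has 31 days (235 left).
June has 30 days (205 left).
July has 31 days (174 left).
August has 31 days (143 left).
September has 30 days (113 left).
October has 31 days (82 left).
November has 30 days (52 left).
December has 31 days (21 left).
21 days into January → 2011-01-21.

2011-01-21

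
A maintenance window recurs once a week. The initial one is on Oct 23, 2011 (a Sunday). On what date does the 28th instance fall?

Apr 29, 2012

The 28th occurrence is 27 intervals after the first: 27 × 7 = 189 days after Oct 23, 2011.
Oct has 31 days — 8 days to the end of Oct leaves 181.
Nov has 30 days (151 left).
Dec has 31 days (120 left).
Jan has 31 days (89 left).
Feb has 29 days (60 left).
Mar has 31 days (29 left).
29 days into Apr → Apr 29, 2012.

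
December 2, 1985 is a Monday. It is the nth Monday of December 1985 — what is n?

1st

Day 2 falls in week ⌈2/7⌉ of the month.
Days 1–7 hold the 1st Monday, 8–14 the 2nd, 15–21 the 3rd, 22–28 the 4th, 29–31 the 5th.
2 is in the range for the 1st.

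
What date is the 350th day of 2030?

January has 31 days (350 − 31 = 319 remain).
February has 28 days (319 − 28 = 291 remain).
March has 31 days (291 − 31 = 260 remain).
April has 30 days (260 − 30 = 230 remain).
May has 31 days (230 − 31 = 199 remain).
June has 30 days (199 − 30 = 169 remain).
July has 31 days (169 − 31 = 138 remain).
August has 31 days (138 − 31 = 107 remain).
September has 30 days (107 − 30 = 77 remain).
October has 31 days (77 − 31 = 46 remain).
November has 30 days (46 − 30 = 16 remain).
16 into December → December 16.

16 December 2030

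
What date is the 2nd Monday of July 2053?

2053-07-14

July 2053 begins on a Tuesday, so the first Monday is July 7 (6 days later).
The 2nd Monday is 1 weeks later: 7 + 7 = 14.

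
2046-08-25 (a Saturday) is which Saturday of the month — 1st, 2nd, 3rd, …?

4th

Day 25 falls in week ⌈25/7⌉ of the month.
Days 1–7 hold the 1st Saturday, 8–14 the 2nd, 15–21 the 3rd, 22–28 the 4th, 29–31 the 5th.
25 is in the range for the 4th.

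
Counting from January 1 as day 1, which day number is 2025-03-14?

Days in months before March: 31 + 28 = 59.
Plus 14 days into March → day 73.

73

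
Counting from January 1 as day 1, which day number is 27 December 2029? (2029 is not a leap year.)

361

Days in months before December: 31 + 28 + 31 + 30 + 31 + 30 + 31 + 31 + 30 + 31 + 30 = 334.
Plus 27 days into December → day 361.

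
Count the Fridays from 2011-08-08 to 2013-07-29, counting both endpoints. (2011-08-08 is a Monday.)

2011-08-08 is a Monday; the first Friday on or after it is 2011-08-12 (4 days later).
From 2011-08-12 to 2013-07-29: 141 + 366 + 210 = 717 days (rest of 2011, 2012, to 2013-07-29 in 2013).
717 ÷ 7 = 102 full weeks with remainder 3, so 102 more Fridays after the first → 103.

103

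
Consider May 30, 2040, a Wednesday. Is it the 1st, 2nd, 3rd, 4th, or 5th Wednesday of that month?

Day 30 falls in week ⌈30/7⌉ of the month.
Days 1–7 hold the 1st Wednesday, 8–14 the 2nd, 15–21 the 3rd, 22–28 the 4th, 29–31 the 5th.
30 is in the range for the 5th.

5th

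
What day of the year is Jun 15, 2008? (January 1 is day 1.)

Days in months before Jun: 31 + 29 + 31 + 30 + 31 = 152.
Plus 15 days into Jun → day 167.

167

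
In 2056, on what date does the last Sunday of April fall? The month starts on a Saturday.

April 30, 2056

April 2056 begins on a Saturday, so the first Sunday is April 2 (1 day later).
April 2056 has 30 days. Adding weeks: 2, 9, 16, 23, 30 — the last one ≤ 30 is the 30th.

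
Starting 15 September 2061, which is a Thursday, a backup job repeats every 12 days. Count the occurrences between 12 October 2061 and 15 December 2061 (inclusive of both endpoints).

Occurrences land 12·i days after 15 September 2061 for i = 0, 1, 2, …
12 October 2061 is 27 days after the start; 27 ÷ 12 = 2 remainder 3; since the remainder is 3, round up to i = 3. First occurrence in the window: #4 on 21 October 2061 (3×12 = 36 days in).
15 December 2061 is 91 days after the start; 91 ÷ 12 = 7 remainder 7. Last occurrence in the window: #8 on 8 December 2061.
Occurrences #4 through #8: 5 in total.

5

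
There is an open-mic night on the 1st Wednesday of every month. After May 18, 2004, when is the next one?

May 2004 starts on a Saturday, so its 1st Wednesday is May 5, 2004 (4 days in).
That is not after May 18, 2004, so look at Jun 2004.
Jun 2004 starts on a Tuesday, so its 1st Wednesday is Jun 2, 2004 (1 day in).

Jun 2, 2004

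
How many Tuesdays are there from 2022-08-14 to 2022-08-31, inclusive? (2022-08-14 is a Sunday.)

3

2022-08-14 is a Sunday; the first Tuesday on or after it is 2022-08-16 (2 days later).
From 2022-08-16 to 2022-08-31 is 31 − 16 = 15 days.
15 ÷ 7 = 2 full weeks with remainder 1, so 2 more Tuesdays after the first → 3.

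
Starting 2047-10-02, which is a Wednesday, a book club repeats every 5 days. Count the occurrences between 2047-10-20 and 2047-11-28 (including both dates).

Occurrences land 5·i days after 2047-10-02 for i = 0, 1, 2, …
2047-10-20 is 18 days after the start; 18 ÷ 5 = 3 remainder 3; since the remainder is 3, round up to i = 4. First occurrence in the window: #5 on 2047-10-22 (4×5 = 20 days in).
2047-11-28 is 57 days after the start; 57 ÷ 5 = 11 remainder 2. Last occurrence in the window: #12 on 2047-11-26.
Occurrences #5 through #12: 8 in total.

8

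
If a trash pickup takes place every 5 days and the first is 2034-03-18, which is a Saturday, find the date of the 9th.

The 9th occurrence is 8 intervals after the first: 8 × 5 = 40 days after 2034-03-18.
March has 31 days — 13 days to the end of March leaves 27.
27 days into April → 2034-04-27.

2034-04-27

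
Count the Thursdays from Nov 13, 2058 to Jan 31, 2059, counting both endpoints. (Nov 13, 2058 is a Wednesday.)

12

Nov 13, 2058 is a Wednesday; the first Thursday on or after it is Nov 14, 2058 (1 day later).
From Nov 14, 2058 to Jan 31, 2059: 16 + 31 + 31 = 78 days (rest of Nov, Dec, Jan).
78 ÷ 7 = 11 full weeks with remainder 1, so 11 more Thursdays after the first → 12.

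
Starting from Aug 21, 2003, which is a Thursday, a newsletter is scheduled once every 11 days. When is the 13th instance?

The 13th occurrence is 12 intervals after the first: 12 × 11 = 132 days after Aug 21, 2003.
Aug has 31 days — 10 days to the end of Aug leaves 122.
Sep has 30 days (92 left).
Oct has 31 days (61 left).
Nov has 30 days (31 left).
31 days into Dec → Dec 31, 2003.

Dec 31, 2003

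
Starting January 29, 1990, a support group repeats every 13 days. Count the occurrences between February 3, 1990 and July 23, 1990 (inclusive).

13

Occurrences land 13·i days after January 29, 1990 for i = 0, 1, 2, …
February 3, 1990 is 5 days after the start; 5 ÷ 13 = 0 remainder 5; since the remainder is 5, round up to i = 1. First occurrence in the window: #2 on February 11, 1990 (1×13 = 13 days in).
July 23, 1990 is 175 days after the start; 175 ÷ 13 = 13 remainder 6. Last occurrence in the window: #14 on July 17, 1990.
Occurrences #2 through #14: 13 in total.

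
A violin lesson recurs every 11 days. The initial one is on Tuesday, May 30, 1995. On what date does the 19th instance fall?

Dec 14, 1995

The 19th occurrence is 18 intervals after the first: 18 × 11 = 198 days after May 30, 1995.
May has 31 days — 1 day to the end of May leaves 197.
Jun has 30 days (167 left).
Jul has 31 days (136 left).
Aug has 31 days (105 left).
Sep has 30 days (75 left).
Oct has 31 days (44 left).
Nov has 30 days (14 left).
14 days into Dec → Dec 14, 1995.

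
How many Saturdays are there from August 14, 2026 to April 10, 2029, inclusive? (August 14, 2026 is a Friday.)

August 14, 2026 is a Friday; the first Saturday on or after it is August 15, 2026 (1 day later).
From August 15, 2026 to April 10, 2029: 138 + 365 + 366 + 100 = 969 days (rest of 2026, 2027, 2028, to April 10, 2029 in 2029).
969 ÷ 7 = 138 full weeks with remainder 3, so 138 more Saturdays after the first → 139.

139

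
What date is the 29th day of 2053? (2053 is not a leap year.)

29 into January → January 29.

January 29, 2053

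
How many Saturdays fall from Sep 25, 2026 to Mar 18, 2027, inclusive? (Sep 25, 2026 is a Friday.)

Sep 25, 2026 is a Friday; the first Saturday on or after it is Sep 26, 2026 (1 day later).
From Sep 26, 2026 to Mar 18, 2027: 4 + 31 + 30 + 31 + 31 + 28 + 18 = 173 days (rest of Sep, Oct, Nov, Dec, Jan, Feb, Mar).
173 ÷ 7 = 24 full weeks with remainder 5, so 24 more Saturdays after the first → 25.

25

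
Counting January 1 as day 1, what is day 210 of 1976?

Jan has 31 days (210 − 31 = 179 remain).
Feb has 29 days (179 − 29 = 150 remain).
Mar has 31 days (150 − 31 = 119 remain).
Apr has 30 days (119 − 30 = 89 remain).
May has 31 days (89 − 31 = 58 remain).
Jun has 30 days (58 − 30 = 28 remain).
28 into Jul → Jul 28.

Jul 28, 1976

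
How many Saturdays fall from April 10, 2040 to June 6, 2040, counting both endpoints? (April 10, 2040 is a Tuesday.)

8

April 10, 2040 is a Tuesday; the first Saturday on or after it is April 14, 2040 (4 days later).
From April 14, 2040 to June 6, 2040: 16 + 31 + 6 = 53 days (rest of April, May, June).
53 ÷ 7 = 7 full weeks with remainder 4, so 7 more Saturdays after the first → 8.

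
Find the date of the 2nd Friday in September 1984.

1984-09-14

September 1984 begins on a Saturday, so the first Friday is September 7 (6 days later).
The 2nd Friday is 1 weeks later: 7 + 7 = 14.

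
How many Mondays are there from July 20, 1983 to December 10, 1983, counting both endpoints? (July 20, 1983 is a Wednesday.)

20

July 20, 1983 is a Wednesday; the first Monday on or after it is July 25, 1983 (5 days later).
From July 25, 1983 to December 10, 1983: 6 + 31 + 30 + 31 + 30 + 10 = 138 days (rest of July, August, September, October, November, December).
138 ÷ 7 = 19 full weeks with remainder 5, so 19 more Mondays after the first → 20.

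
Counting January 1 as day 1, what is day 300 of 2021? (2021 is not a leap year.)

January has 31 days (300 − 31 = 269 remain).
February has 28 days (269 − 28 = 241 remain).
March has 31 days (241 − 31 = 210 remain).
April has 30 days (210 − 30 = 180 remain).
May has 31 days (180 − 31 = 149 remain).
June has 30 days (149 − 30 = 119 remain).
July has 31 days (119 − 31 = 88 remain).
August has 31 days (88 − 31 = 57 remain).
September has 30 days (57 − 30 = 27 remain).
27 into October → October 27.

2021-10-27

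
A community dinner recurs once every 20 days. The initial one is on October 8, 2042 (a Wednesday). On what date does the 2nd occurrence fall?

October 28, 2042

The 2nd occurrence is 1 interval after the first: 1 × 20 = 20 days after October 8, 2042.
20 days later is October 28, 2042.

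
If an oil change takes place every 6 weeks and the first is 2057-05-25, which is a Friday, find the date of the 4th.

2057-09-28

The 4th occurrence is 3 intervals after the first: 3 × 42 = 126 days after 2057-05-25.
May has 31 days — 6 days to the end of May leaves 120.
June has 30 days (90 left).
July has 31 days (59 left).
August has 31 days (28 left).
28 days into September → 2057-09-28.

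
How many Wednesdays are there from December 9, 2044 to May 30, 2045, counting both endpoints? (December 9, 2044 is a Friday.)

December 9, 2044 is a Friday; the first Wednesday on or after it is December 14, 2044 (5 days later).
From December 14, 2044 to May 30, 2045: 17 + 31 + 28 + 31 + 30 + 30 = 167 days (rest of December, January, February, March, April, May).
167 ÷ 7 = 23 full weeks with remainder 6, so 23 more Wednesdays after the first → 24.

24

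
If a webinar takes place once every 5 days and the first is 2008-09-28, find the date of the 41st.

2009-04-16

The 41st occurrence is 40 intervals after the first: 40 × 5 = 200 days after 2008-09-28.
September has 30 days — 2 days to the end of September leaves 198.
October has 31 days (167 left).
November has 30 days (137 left).
December has 31 days (106 left).
January has 31 days (75 left).
February has 28 days (47 left).
March has 31 days (16 left).
16 days into April → 2009-04-16.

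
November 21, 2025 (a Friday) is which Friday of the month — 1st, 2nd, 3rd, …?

3rd

Day 21 falls in week ⌈21/7⌉ of the month.
Days 1–7 hold the 1st Friday, 8–14 the 2nd, 15–21 the 3rd, 22–28 the 4th, 29–31 the 5th.
21 is in the range for the 3rd.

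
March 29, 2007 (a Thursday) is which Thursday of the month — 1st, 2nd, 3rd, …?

Day 29 falls in week ⌈29/7⌉ of the month.
Days 1–7 hold the 1st Thursday, 8–14 the 2nd, 15–21 the 3rd, 22–28 the 4th, 29–31 the 5th.
29 is in the range for the 5th.

5th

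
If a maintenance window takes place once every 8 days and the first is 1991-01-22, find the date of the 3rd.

1991-02-07

The 3rd occurrence is 2 intervals after the first: 2 × 8 = 16 days after 1991-01-22.
January has 31 days — 9 days to the end of January leaves 7.
7 days into February → 1991-02-07.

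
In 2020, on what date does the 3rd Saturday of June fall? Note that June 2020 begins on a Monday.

June 2020 begins on a Monday, so the first Saturday is June 6 (5 days later).
The 3rd Saturday is 2 weeks later: 6 + 14 = 20.

20 June 2020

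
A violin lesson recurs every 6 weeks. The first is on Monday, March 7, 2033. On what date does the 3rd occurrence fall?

May 30, 2033

The 3rd occurrence is 2 intervals after the first: 2 × 42 = 84 days after March 7, 2033.
March has 31 days — 24 days to the end of March leaves 60.
April has 30 days (30 left).
30 days into May → May 30, 2033.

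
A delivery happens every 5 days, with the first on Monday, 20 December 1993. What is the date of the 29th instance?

The 29th occurrence is 28 intervals after the first: 28 × 5 = 140 days after 20 December 1993.
December has 31 days — 11 days to the end of December leaves 129.
January has 31 days (98 left).
February has 28 days (70 left).
March has 31 days (39 left).
April has 30 days (9 left).
9 days into May → 9 May 1994.

9 May 1994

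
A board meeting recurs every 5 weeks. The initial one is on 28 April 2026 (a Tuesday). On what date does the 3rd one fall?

The 3rd occurrence is 2 intervals after the first: 2 × 35 = 70 days after 28 April 2026.
April has 30 days — 2 days to the end of April leaves 68.
May has 31 days (37 left).
June has 30 days (7 left).
7 days into July → 7 July 2026.

7 July 2026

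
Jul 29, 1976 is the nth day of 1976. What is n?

Days in months before Jul: 31 + 29 + 31 + 30 + 31 + 30 = 182.
Plus 29 days into Jul → day 211.

211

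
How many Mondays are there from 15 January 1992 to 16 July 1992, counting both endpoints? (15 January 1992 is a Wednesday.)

26

15 January 1992 is a Wednesday; the first Monday on or after it is 20 January 1992 (5 days later).
From 20 January 1992 to 16 July 1992: 11 + 29 + 31 + 30 + 31 + 30 + 16 = 178 days (rest of January, February, March, April, May, June, July).
178 ÷ 7 = 25 full weeks with remainder 3, so 25 more Mondays after the first → 26.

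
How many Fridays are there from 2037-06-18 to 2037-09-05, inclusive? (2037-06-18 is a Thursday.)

2037-06-18 is a Thursday; the first Friday on or after it is 2037-06-19 (1 day later).
From 2037-06-19 to 2037-09-05: 11 + 31 + 31 + 5 = 78 days (rest of June, July, August, September).
78 ÷ 7 = 11 full weeks with remainder 1, so 11 more Fridays after the first → 12.

12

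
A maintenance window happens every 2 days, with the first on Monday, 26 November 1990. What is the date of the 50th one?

The 50th occurrence is 49 intervals after the first: 49 × 2 = 98 days after 26 November 1990.
November has 30 days — 4 days to the end of November leaves 94.
December has 31 days (63 left).
January has 31 days (32 left).
February has 28 days (4 left).
4 days into March → 4 March 1991.

4 March 1991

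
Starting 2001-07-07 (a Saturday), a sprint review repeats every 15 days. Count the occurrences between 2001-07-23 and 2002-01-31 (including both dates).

Occurrences land 15·i days after 2001-07-07 for i = 0, 1, 2, …
2001-07-23 is 16 days after the start; 16 ÷ 15 = 1 remainder 1; since the remainder is 1, round up to i = 2. First occurrence in the window: #3 on 2001-08-06 (2×15 = 30 days in).
2002-01-31 is 208 days after the start; 208 ÷ 15 = 13 remainder 13. Last occurrence in the window: #14 on 2002-01-18.
Occurrences #3 through #14: 12 in total.

12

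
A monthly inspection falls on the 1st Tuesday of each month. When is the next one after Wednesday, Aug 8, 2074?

Sep 4, 2074

Aug 2074 starts on a Wednesday, so its 1st Tuesday is Aug 7, 2074 (6 days in).
That is not after Aug 8, 2074, so look at Sep 2074.
Sep 2074 starts on a Saturday, so its 1st Tuesday is Sep 4, 2074 (3 days in).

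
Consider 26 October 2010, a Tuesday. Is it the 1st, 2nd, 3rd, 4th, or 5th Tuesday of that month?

Day 26 falls in week ⌈26/7⌉ of the month.
Days 1–7 hold the 1st Tuesday, 8–14 the 2nd, 15–21 the 3rd, 22–28 the 4th, 29–31 the 5th.
26 is in the range for the 4th.

4th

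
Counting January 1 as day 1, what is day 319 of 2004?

January has 31 days (319 − 31 = 288 remain).
February has 29 days (288 − 29 = 259 remain).
March has 31 days (259 − 31 = 228 remain).
April has 30 days (228 − 30 = 198 remain).
May has 31 days (198 − 31 = 167 remain).
June has 30 days (167 − 30 = 137 remain).
July has 31 days (137 − 31 = 106 remain).
August has 31 days (106 − 31 = 75 remain).
September has 30 days (75 − 30 = 45 remain).
October has 31 days (45 − 31 = 14 remain).
14 into November → November 14.

14 November 2004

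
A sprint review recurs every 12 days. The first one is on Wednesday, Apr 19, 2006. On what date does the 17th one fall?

Oct 28, 2006

The 17th occurrence is 16 intervals after the first: 16 × 12 = 192 days after Apr 19, 2006.
Apr has 30 days — 11 days to the end of Apr leaves 181.
May has 31 days (150 left).
Jun has 30 days (120 left).
Jul has 31 days (89 left).
Aug has 31 days (58 left).
Sep has 30 days (28 left).
28 days into Oct → Oct 28, 2006.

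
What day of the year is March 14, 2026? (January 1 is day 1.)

73

Days in months before March: 31 + 28 = 59.
Plus 14 days into March → day 73.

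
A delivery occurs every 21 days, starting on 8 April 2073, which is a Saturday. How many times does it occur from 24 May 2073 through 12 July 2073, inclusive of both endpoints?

2

Occurrences land 21·i days after 8 April 2073 for i = 0, 1, 2, …
24 May 2073 is 46 days after the start; 46 ÷ 21 = 2 remainder 4; since the remainder is 4, round up to i = 3. First occurrence in the window: #4 on 10 June 2073 (3×21 = 63 days in).
12 July 2073 is 95 days after the start; 95 ÷ 21 = 4 remainder 11. Last occurrence in the window: #5 on 1 July 2073.
Occurrences #4 through #5: 2 in total.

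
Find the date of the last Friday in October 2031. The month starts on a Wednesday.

October 2031 begins on a Wednesday, so the first Friday is October 3 (2 days later).
October 2031 has 31 days. Adding weeks: 3, 10, 17, 24, 31 — the last one ≤ 31 is the 31st.

2031-10-31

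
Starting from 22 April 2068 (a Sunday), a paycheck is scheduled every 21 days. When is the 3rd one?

The 3rd occurrence is 2 intervals after the first: 2 × 21 = 42 days after 22 April 2068.
April has 30 days — 8 days to the end of April leaves 34.
May has 31 days (3 left).
3 days into June → 3 June 2068.

3 June 2068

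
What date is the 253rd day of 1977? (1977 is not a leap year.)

Jan has 31 days (253 − 31 = 222 remain).
Feb has 28 days (222 − 28 = 194 remain).
Mar has 31 days (194 − 31 = 163 remain).
Apr has 30 days (163 − 30 = 133 remain).
May has 31 days (133 − 31 = 102 remain).
Jun has 30 days (102 − 30 = 72 remain).
Jul has 31 days (72 − 31 = 41 remain).
Aug has 31 days (41 − 31 = 10 remain).
10 into Sep → Sep 10.

Sep 10, 1977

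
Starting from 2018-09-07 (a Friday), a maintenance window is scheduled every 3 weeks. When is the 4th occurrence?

The 4th occurrence is 3 intervals after the first: 3 × 21 = 63 days after 2018-09-07.
September has 30 days — 23 days to the end of September leaves 40.
October has 31 days (9 left).
9 days into November → 2018-11-09.

2018-11-09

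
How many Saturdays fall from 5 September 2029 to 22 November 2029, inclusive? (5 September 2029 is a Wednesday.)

5 September 2029 is a Wednesday; the first Saturday on or after it is 8 September 2029 (3 days later).
From 8 September 2029 to 22 November 2029: 22 + 31 + 22 = 75 days (rest of September, October, November).
75 ÷ 7 = 10 full weeks with remainder 5, so 10 more Saturdays after the first → 11.

11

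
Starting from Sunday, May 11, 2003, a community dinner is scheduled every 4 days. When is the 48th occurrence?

The 48th occurrence is 47 intervals after the first: 47 × 4 = 188 days after May 11, 2003.
May has 31 days — 20 days to the end of May leaves 168.
June has 30 days (138 left).
July has 31 days (107 left).
August has 31 days (76 left).
September has 30 days (46 left).
October has 31 days (15 left).
15 days into November → November 15, 2003.

November 15, 2003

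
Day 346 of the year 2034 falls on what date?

January has 31 days (346 − 31 = 315 remain).
February has 28 days (315 − 28 = 287 remain).
March has 31 days (287 − 31 = 256 remain).
April has 30 days (256 − 30 = 226 remain).
May has 31 days (226 − 31 = 195 remain).
June has 30 days (195 − 30 = 165 remain).
July has 31 days (165 − 31 = 134 remain).
August has 31 days (134 − 31 = 103 remain).
September has 30 days (103 − 30 = 73 remain).
October has 31 days (73 − 31 = 42 remain).
November has 30 days (42 − 30 = 12 remain).
12 into December → December 12.

December 12, 2034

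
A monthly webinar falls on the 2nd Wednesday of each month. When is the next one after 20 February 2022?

9 March 2022

February 2022 starts on a Tuesday; its first Wednesday is the 2nd, so the 2nd Wednesday is the 9th — 9 February 2022.
That is not after 20 February 2022, so look at March 2022.
March 2022 starts on a Tuesday; its first Wednesday is the 2nd, so the 2nd Wednesday is the 9th — 9 March 2022.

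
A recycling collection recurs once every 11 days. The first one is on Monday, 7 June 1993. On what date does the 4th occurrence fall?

10 July 1993

The 4th occurrence is 3 intervals after the first: 3 × 11 = 33 days after 7 June 1993.
June has 30 days — 23 days to the end of June leaves 10.
10 days into July → 10 July 1993.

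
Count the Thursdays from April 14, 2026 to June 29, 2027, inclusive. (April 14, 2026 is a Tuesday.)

April 14, 2026 is a Tuesday; the first Thursday on or after it is April 16, 2026 (2 days later).
From April 16, 2026 to June 29, 2027: 259 + 180 = 439 days (rest of 2026, to June 29, 2027 in 2027).
439 ÷ 7 = 62 full weeks with remainder 5, so 62 more Thursdays after the first → 63.

63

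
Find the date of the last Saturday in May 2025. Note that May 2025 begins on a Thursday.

May 2025 begins on a Thursday, so the first Saturday is May 3 (2 days later).
May 2025 has 31 days. Adding weeks: 3, 10, 17, 24, 31 — the last one ≤ 31 is the 31st.

May 31, 2025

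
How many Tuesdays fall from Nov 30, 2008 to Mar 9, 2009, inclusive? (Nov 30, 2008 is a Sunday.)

14

Nov 30, 2008 is a Sunday; the first Tuesday on or after it is Dec 2, 2008 (2 days later).
From Dec 2, 2008 to Mar 9, 2009: 29 + 31 + 28 + 9 = 97 days (rest of Dec, Jan, Feb, Mar).
97 ÷ 7 = 13 full weeks with remainder 6, so 13 more Tuesdays after the first → 14.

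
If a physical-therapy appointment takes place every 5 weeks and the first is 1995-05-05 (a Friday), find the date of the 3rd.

The 3rd occurrence is 2 intervals after the first: 2 × 35 = 70 days after 1995-05-05.
May has 31 days — 26 days to the end of May leaves 44.
June has 30 days (14 left).
14 days into July → 1995-07-14.

1995-07-14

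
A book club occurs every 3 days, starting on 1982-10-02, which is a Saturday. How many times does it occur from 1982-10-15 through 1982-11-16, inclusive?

11

Occurrences land 3·i days after 1982-10-02 for i = 0, 1, 2, …
1982-10-15 is 13 days after the start; 13 ÷ 3 = 4 remainder 1; since the remainder is 1, round up to i = 5. First occurrence in the window: #6 on 1982-10-17 (5×3 = 15 days in).
1982-11-16 is 45 days after the start; 45 ÷ 3 = 15 remainder 0. Last occurrence in the window: #16 on 1982-11-16.
Occurrences #6 through #16: 11 in total.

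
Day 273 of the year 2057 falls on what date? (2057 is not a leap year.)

Jan has 31 days (273 − 31 = 242 remain).
Feb has 28 days (242 − 28 = 214 remain).
Mar has 31 days (214 − 31 = 183 remain).
Apr has 30 days (183 − 30 = 153 remain).
May has 31 days (153 − 31 = 122 remain).
Jun has 30 days (122 − 30 = 92 remain).
Jul has 31 days (92 − 31 = 61 remain).
Aug has 31 days (61 − 31 = 30 remain).
30 into Sep → Sep 30.

Sep 30, 2057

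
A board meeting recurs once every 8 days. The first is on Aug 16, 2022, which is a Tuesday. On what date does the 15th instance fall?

The 15th occurrence is 14 intervals after the first: 14 × 8 = 112 days after Aug 16, 2022.
Aug has 31 days — 15 days to the end of Aug leaves 97.
Sep has 30 days (67 left).
Oct has 31 days (36 left).
Nov has 30 days (6 left).
6 days into Dec → Dec 6, 2022.

Dec 6, 2022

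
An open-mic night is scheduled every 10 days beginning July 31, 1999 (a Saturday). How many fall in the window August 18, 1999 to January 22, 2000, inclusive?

16

Occurrences land 10·i days after July 31, 1999 for i = 0, 1, 2, …
August 18, 1999 is 18 days after the start; 18 ÷ 10 = 1 remainder 8; since the remainder is 8, round up to i = 2. First occurrence in the window: #3 on August 20, 1999 (2×10 = 20 days in).
January 22, 2000 is 175 days after the start; 175 ÷ 10 = 17 remainder 5. Last occurrence in the window: #18 on January 17, 2000.
Occurrences #3 through #18: 16 in total.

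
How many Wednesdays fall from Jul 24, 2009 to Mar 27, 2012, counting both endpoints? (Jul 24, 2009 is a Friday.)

139

Jul 24, 2009 is a Friday; the first Wednesday on or after it is Jul 29, 2009 (5 days later).
From Jul 29, 2009 to Mar 27, 2012: 155 + 365 + 365 + 87 = 972 days (rest of 2009, 2010, 2011, to Mar 27, 2012 in 2012).
972 ÷ 7 = 138 full weeks with remainder 6, so 138 more Wednesdays after the first → 139.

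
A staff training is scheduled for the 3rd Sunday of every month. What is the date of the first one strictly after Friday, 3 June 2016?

June 2016 starts on a Wednesday; its first Sunday is the 5th, so the 3rd Sunday is the 19th — 19 June 2016.
19 June 2016 is after 3 June 2016, so that is the next one.

19 June 2016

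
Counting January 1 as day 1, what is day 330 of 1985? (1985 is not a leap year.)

January has 31 days (330 − 31 = 299 remain).
February has 28 days (299 − 28 = 271 remain).
March has 31 days (271 − 31 = 240 remain).
April has 30 days (240 − 30 = 210 remain).
May has 31 days (210 − 31 = 179 remain).
June has 30 days (179 − 30 = 149 remain).
July has 31 days (149 − 31 = 118 remain).
August has 31 days (118 − 31 = 87 remain).
September has 30 days (87 − 30 = 57 remain).
October has 31 days (57 − 31 = 26 remain).
26 into November → November 26.

1985-11-26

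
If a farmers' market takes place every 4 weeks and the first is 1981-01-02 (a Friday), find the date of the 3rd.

The 3rd occurrence is 2 intervals after the first: 2 × 28 = 56 days after 1981-01-02.
January has 31 days — 29 days to the end of January leaves 27.
27 days into February → 1981-02-27.

1981-02-27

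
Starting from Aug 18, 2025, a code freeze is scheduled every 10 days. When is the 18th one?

The 18th occurrence is 17 intervals after the first: 17 × 10 = 170 days after Aug 18, 2025.
Aug has 31 days — 13 days to the end of Aug leaves 157.
Sep has 30 days (127 left).
Oct has 31 days (96 left).
Nov has 30 days (66 left).
Dec has 31 days (35 left).
Jan has 31 days (4 left).
4 days into Feb → Feb 4, 2026.

Feb 4, 2026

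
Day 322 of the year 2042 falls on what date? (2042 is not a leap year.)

January has 31 days (322 − 31 = 291 remain).
February has 28 days (291 − 28 = 263 remain).
March has 31 days (263 − 31 = 232 remain).
April has 30 days (232 − 30 = 202 remain).
May has 31 days (202 − 31 = 171 remain).
June has 30 days (171 − 30 = 141 remain).
July has 31 days (141 − 31 = 110 remain).
August has 31 days (110 − 31 = 79 remain).
September has 30 days (79 − 30 = 49 remain).
October has 31 days (49 − 31 = 18 remain).
18 into November → November 18.

18 November 2042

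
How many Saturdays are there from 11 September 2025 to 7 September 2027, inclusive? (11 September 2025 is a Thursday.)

11 September 2025 is a Thursday; the first Saturday on or after it is 13 September 2025 (2 days later).
From 13 September 2025 to 7 September 2027: 109 + 365 + 250 = 724 days (rest of 2025, 2026, to 7 September 2027 in 2027).
724 ÷ 7 = 103 full weeks with remainder 3, so 103 more Saturdays after the first → 104.

104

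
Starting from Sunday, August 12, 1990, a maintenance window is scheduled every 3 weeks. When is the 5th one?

November 4, 1990

The 5th occurrence is 4 intervals after the first: 4 × 21 = 84 days after August 12, 1990.
August has 31 days — 19 days to the end of August leaves 65.
September has 30 days (35 left).
October has 31 days (4 left).
4 days into November → November 4, 1990.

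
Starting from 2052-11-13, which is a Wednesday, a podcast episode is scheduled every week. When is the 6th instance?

The 6th occurrence is 5 intervals after the first: 5 × 7 = 35 days after 2052-11-13.
November has 30 days — 17 days to the end of November leaves 18.
18 days into December → 2052-12-18.

2052-12-18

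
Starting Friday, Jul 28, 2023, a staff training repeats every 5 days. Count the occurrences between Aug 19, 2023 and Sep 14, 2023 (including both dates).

Occurrences land 5·i days after Jul 28, 2023 for i = 0, 1, 2, …
Aug 19, 2023 is 22 days after the start; 22 ÷ 5 = 4 remainder 2; since the remainder is 2, round up to i = 5. First occurrence in the window: #6 on Aug 22, 2023 (5×5 = 25 days in).
Sep 14, 2023 is 48 days after the start; 48 ÷ 5 = 9 remainder 3. Last occurrence in the window: #10 on Sep 11, 2023.
Occurrences #6 through #10: 5 in total.

5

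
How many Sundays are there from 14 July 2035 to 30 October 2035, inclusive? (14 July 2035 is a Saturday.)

16

14 July 2035 is a Saturday; the first Sunday on or after it is 15 July 2035 (1 day later).
From 15 July 2035 to 30 October 2035: 16 + 31 + 30 + 30 = 107 days (rest of July, August, September, October).
107 ÷ 7 = 15 full weeks with remainder 2, so 15 more Sundays after the first → 16.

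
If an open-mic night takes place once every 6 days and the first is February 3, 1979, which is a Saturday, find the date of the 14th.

April 22, 1979

The 14th occurrence is 13 intervals after the first: 13 × 6 = 78 days after February 3, 1979.
February has 28 days — 25 days to the end of February leaves 53.
March has 31 days (22 left).
22 days into April → April 22, 1979.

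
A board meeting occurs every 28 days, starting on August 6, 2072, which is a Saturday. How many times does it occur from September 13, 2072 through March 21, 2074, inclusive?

20

Occurrences land 28·i days after August 6, 2072 for i = 0, 1, 2, …
September 13, 2072 is 38 days after the start; 38 ÷ 28 = 1 remainder 10; since the remainder is 10, round up to i = 2. First occurrence in the window: #3 on October 1, 2072 (2×28 = 56 days in).
March 21, 2074 is 592 days after the start; 592 ÷ 28 = 21 remainder 4. Last occurrence in the window: #22 on March 17, 2074.
Occurrences #3 through #22: 20 in total.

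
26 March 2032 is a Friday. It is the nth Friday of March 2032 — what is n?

Day 26 falls in week ⌈26/7⌉ of the month.
Days 1–7 hold the 1st Friday, 8–14 the 2nd, 15–21 the 3rd, 22–28 the 4th, 29–31 the 5th.
26 is in the range for the 4th.

4th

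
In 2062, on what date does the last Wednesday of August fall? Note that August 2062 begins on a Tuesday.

August 30, 2062

August 2062 begins on a Tuesday, so the first Wednesday is August 2 (1 day later).
August 2062 has 31 days. Adding weeks: 2, 9, 16, 23, 30 — the last one ≤ 31 is the 30th.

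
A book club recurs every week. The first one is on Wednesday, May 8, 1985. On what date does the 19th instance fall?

The 19th occurrence is 18 intervals after the first: 18 × 7 = 126 days after May 8, 1985.
May has 31 days — 23 days to the end of May leaves 103.
Jun has 30 days (73 left).
Jul has 31 days (42 left).
Aug has 31 days (11 left).
11 days into Sep → Sep 11, 1985.

Sep 11, 1985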